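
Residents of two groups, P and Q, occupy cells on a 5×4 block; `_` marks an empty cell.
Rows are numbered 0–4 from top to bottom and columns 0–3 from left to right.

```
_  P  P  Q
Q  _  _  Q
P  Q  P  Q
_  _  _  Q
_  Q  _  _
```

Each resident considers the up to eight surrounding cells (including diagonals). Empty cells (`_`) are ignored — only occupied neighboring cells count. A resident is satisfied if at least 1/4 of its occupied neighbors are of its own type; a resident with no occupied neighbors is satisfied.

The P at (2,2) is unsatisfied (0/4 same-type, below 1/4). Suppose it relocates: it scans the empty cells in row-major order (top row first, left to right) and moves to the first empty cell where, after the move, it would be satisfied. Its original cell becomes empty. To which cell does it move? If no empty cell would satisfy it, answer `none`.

Vacating (2,2). Empty cells in order:
  (0,0): 1/2 same-type → satisfied — stop here.

(0,0)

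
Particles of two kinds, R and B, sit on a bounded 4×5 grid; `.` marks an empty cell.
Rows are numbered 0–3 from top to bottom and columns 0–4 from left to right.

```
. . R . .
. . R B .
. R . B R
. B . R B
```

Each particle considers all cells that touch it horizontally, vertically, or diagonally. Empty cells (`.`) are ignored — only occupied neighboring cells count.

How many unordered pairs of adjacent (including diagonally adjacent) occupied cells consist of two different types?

9

Scan each occupied cell's neighbors to the right and below (and the two forward diagonals) so each pair is counted once.
From row 0: 1 unlike of 2 pairs (running 1/2).
From row 1: 3 unlike of 5 pairs (running 4/7).
From row 2: 4 unlike of 6 pairs (running 8/13).
From row 3: 1 unlike of 1 pairs (running 9/14).
Total adjacent occupied pairs: 14; unlike-type pairs: 9.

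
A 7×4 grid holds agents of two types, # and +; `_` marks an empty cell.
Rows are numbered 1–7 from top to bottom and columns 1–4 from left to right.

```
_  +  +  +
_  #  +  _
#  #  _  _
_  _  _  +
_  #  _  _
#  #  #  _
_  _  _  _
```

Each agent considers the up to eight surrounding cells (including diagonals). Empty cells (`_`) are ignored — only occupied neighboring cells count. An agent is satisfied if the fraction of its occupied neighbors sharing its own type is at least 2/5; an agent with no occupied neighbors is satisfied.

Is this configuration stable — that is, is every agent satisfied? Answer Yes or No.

Row 1: (1,2)+ 2/3 satisfied · (1,3)+ 3/4 satisfied · (1,4)+ 2/2 satisfied
Row 2: (2,2)# 2/5 satisfied · (2,3)+ 3/5 satisfied
Row 3: (3,1)# 2/2 satisfied · (3,2)# 2/3 satisfied
Row 4: (4,4)+ 0/0 satisfied
Row 5: (5,2)# 3/3 satisfied
Row 6: (6,1)# 2/2 satisfied · (6,2)# 3/3 satisfied · (6,3)# 2/2 satisfied
All meet the threshold, so the configuration is stable.

Yes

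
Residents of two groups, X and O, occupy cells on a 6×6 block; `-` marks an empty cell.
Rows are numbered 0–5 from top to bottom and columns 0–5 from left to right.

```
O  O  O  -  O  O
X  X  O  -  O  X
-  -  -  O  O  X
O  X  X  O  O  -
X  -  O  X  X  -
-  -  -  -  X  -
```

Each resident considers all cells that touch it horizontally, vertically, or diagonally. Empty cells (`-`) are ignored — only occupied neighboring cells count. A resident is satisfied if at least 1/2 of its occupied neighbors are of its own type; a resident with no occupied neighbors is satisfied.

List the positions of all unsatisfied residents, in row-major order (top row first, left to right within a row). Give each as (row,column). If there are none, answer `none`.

Row 0: (0,0)O 1/3 unhappy · (0,1)O 3/5 ok · (0,2)O 2/3 ok · (0,4)O 2/3 ok · (0,5)O 2/3 ok
Row 1: (1,0)X 1/3 unhappy · (1,1)X 1/5 unhappy · (1,2)O 3/4 ok · (1,4)O 4/6 ok · (1,5)X 1/5 unhappy
Row 2: (2,3)O 5/6 ok · (2,4)O 4/6 ok · (2,5)X 1/4 unhappy
Row 3: (3,0)O 0/2 unhappy · (3,1)X 2/4 ok · (3,2)X 2/5 unhappy · (3,3)O 4/7 ok · (3,4)O 3/6 ok
Row 4: (4,0)X 1/2 ok · (4,2)O 1/4 unhappy · (4,3)X 3/6 ok · (4,4)X 2/4 ok
Row 5: (5,4)X 2/2 ok

(0,0), (1,0), (1,1), (1,5), (2,5), (3,0), (3,2), (4,2)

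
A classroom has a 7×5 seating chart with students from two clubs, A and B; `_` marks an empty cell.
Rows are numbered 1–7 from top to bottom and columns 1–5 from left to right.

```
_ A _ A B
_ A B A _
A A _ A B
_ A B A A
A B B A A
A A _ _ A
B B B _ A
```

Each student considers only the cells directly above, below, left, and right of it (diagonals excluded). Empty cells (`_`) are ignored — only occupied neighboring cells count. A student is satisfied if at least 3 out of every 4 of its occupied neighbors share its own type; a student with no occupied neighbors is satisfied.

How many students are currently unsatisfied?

(1,2)A 1/1 ok
(1,4)A 1/2 unhappy
(1,5)B 0/1 unhappy
(2,2)A 2/3 unhappy
(2,3)B 0/2 unhappy
(2,4)A 2/3 unhappy
(3,1)A 1/1 ok
(3,2)A 3/3 ok
(3,4)A 2/3 unhappy
(3,5)B 0/2 unhappy
(4,2)A 1/3 unhappy
(4,3)B 1/3 unhappy
(4,4)A 3/4 ok
(4,5)A 2/3 unhappy
(5,1)A 1/2 unhappy
(5,2)B 1/4 unhappy
(5,3)B 2/3 unhappy
(5,4)A 2/3 unhappy
(5,5)A 3/3 ok
(6,1)A 2/3 unhappy
(6,2)A 1/3 unhappy
(6,5)A 2/2 ok
(7,1)B 1/2 unhappy
(7,2)B 2/3 unhappy
(7,3)B 1/1 ok
(7,5)A 1/1 ok
Unsatisfied: (1,4), (1,5), (2,2), (2,3), (2,4), (3,4), (3,5), (4,2), (4,3), (4,5), (5,1), (5,2), (5,3), (5,4), (6,1), (6,2), (7,1), (7,2) — 18 in total.

18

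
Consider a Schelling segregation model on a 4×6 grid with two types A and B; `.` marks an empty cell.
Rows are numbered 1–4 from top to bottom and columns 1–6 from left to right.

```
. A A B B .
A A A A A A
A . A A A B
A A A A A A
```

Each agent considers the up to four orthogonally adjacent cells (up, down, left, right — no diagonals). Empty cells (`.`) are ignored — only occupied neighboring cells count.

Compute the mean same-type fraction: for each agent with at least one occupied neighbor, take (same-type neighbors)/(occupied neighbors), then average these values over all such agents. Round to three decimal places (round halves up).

(1,2)A 2/2
(1,3)A 2/3
(1,4)B 1/3
(1,5)B 1/2
(2,1)A 2/2
(2,2)A 3/3
(2,3)A 4/4
(2,4)A 3/4
(2,5)A 3/4
(2,6)A 1/2
(3,1)A 2/2
(3,3)A 3/3
(3,4)A 4/4
(3,5)A 3/4
(3,6)B 0/3
(4,1)A 2/2
(4,2)A 2/2
(4,3)A 3/3
(4,4)A 3/3
(4,5)A 3/3
(4,6)A 1/2
Sum over 21 agents: 2/2 + 2/3 + 1/3 + 1/2 + 2/2 + 3/3 + 4/4 + 3/4 + 3/4 + 1/2 + 2/2 + 3/3 + 4/4 + 3/4 + 0/3 + 2/2 + 2/2 + 3/3 + 3/3 + 3/3 + 1/2 = 67/4; mean = 67/4 ÷ 21 = 67/84 = 0.797619… → 0.798.

0.798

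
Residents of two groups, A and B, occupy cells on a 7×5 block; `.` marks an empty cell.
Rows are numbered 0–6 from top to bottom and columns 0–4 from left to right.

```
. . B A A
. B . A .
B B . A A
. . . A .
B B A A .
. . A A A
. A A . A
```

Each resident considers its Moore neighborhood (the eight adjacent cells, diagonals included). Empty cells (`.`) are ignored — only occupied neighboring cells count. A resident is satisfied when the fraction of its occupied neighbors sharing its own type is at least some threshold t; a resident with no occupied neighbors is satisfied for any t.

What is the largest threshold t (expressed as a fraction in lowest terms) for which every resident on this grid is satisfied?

(0,2)B 1/3
(0,3)A 2/3
(0,4)A 2/2
(1,1)B 3/3
(1,3)A 4/5
(2,0)B 2/2
(2,1)B 2/2
(2,3)A 3/3
(2,4)A 3/3
(3,3)A 4/4
(4,0)B 1/1
(4,1)B 1/3
(4,2)A 4/5
(4,3)A 5/5
(5,2)A 5/6
(5,3)A 6/6
(5,4)A 3/3
(6,1)A 2/2
(6,2)A 3/3
(6,4)A 2/2
The smallest same-type fraction is 1/3 at (0,2), which reduces to 1/3. Any threshold above that leaves this resident unsatisfied.

1/3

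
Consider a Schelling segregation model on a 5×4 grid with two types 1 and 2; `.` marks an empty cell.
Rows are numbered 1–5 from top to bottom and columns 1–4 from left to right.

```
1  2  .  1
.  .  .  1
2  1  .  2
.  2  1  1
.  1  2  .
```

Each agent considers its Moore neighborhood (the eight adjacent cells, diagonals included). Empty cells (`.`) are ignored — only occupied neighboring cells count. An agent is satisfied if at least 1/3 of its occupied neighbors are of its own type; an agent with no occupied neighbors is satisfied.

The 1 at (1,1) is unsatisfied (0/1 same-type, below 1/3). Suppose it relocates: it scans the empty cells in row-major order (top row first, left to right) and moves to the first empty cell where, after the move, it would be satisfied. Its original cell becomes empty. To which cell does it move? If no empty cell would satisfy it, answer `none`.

(1,3)

Vacating (1,1). Empty cells in order:
  (1,3): 2/3 same-type → satisfied — stop here.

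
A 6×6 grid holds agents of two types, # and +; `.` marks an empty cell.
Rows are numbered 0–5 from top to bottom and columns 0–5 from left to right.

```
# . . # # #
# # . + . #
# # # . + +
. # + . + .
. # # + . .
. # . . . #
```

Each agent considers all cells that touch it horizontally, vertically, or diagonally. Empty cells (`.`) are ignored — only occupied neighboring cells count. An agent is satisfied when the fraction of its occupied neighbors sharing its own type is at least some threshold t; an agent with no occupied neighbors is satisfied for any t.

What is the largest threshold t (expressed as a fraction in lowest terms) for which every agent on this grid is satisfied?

1/6

Row 0: (0,0)# 2/2 · (0,3)# 1/2 · (0,4)# 3/4 · (0,5)# 2/2
Row 1: (1,0)# 4/4 · (1,1)# 5/5 · (1,3)+ 1/4 · (1,5)# 2/4
Row 2: (2,0)# 4/4 · (2,1)# 5/6 · (2,2)# 3/5 · (2,4)+ 3/4 · (2,5)+ 2/3
Row 3: (3,1)# 5/6 · (3,2)+ 1/6 · (3,4)+ 3/3
Row 4: (4,1)# 3/4 · (4,2)# 3/5 · (4,3)+ 2/3
Row 5: (5,1)# 2/2 · (5,5)# — no occupied neighbors
The smallest same-type fraction is 1/6 at (3,2), which reduces to 1/6. Any threshold above that leaves this agent unsatisfied.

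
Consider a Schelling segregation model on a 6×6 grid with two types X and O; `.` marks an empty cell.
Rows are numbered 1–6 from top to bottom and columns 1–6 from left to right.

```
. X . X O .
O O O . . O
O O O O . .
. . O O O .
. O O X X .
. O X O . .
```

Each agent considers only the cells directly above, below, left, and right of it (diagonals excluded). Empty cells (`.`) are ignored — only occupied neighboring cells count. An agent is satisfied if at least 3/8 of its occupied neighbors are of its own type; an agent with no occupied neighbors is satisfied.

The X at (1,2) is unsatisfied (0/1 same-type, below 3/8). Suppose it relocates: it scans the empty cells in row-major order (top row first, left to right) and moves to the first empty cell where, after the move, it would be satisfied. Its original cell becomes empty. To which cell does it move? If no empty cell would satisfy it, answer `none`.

Vacating (1,2). Empty cells in order:
  (1,1): 0/1 same-type → still unsatisfied.
  (1,3): 1/2 same-type → satisfied — stop here.

(1,3)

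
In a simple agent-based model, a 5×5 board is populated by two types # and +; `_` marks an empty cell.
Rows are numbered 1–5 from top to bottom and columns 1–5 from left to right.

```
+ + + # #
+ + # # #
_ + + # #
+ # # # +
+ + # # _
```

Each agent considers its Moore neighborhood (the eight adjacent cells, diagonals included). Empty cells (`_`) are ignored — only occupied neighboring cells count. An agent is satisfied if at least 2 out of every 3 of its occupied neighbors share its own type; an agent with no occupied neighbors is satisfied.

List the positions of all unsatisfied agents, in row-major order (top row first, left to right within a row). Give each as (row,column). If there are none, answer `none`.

(1,1)+ 3/3 ok
(1,2)+ 4/5 ok
(1,3)+ 2/5 unhappy
(1,4)# 4/5 ok
(1,5)# 3/3 ok
(2,1)+ 4/4 ok
(2,2)+ 6/7 ok
(2,3)# 3/8 unhappy
(2,4)# 6/8 ok
(2,5)# 5/5 ok
(3,2)+ 4/7 unhappy
(3,3)+ 2/8 unhappy
(3,4)# 6/8 ok
(3,5)# 4/5 ok
(4,1)+ 3/4 ok
(4,2)# 2/7 unhappy
(4,3)# 5/8 unhappy
(4,4)# 5/7 ok
(4,5)+ 0/4 unhappy
(5,1)+ 2/3 ok
(5,2)+ 2/5 unhappy
(5,3)# 4/5 ok
(5,4)# 3/4 ok

(1,3), (2,3), (3,2), (3,3), (4,2), (4,3), (4,5), (5,2)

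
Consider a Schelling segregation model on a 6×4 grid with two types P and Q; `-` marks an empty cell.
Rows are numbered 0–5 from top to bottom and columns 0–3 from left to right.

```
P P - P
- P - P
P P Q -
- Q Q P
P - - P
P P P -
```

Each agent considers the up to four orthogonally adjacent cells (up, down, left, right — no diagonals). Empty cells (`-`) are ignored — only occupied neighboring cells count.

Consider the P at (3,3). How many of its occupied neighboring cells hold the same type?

1

Occupied neighbors of (3,3): (4,3)=P, (3,2)=Q.
Same type (P): 1 of 2.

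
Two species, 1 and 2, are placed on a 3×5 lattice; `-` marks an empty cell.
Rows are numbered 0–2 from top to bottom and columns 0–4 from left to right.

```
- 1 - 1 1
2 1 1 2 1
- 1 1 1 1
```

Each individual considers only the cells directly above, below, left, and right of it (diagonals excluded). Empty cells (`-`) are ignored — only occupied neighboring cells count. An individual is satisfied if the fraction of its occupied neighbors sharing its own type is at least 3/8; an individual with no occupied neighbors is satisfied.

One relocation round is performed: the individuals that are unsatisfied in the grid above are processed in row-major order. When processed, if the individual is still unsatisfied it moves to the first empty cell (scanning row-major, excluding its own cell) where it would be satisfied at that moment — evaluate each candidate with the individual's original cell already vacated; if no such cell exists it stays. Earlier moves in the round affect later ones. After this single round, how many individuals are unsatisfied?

Initially unsatisfied (in order): (1,0), (1,3).
  (1,0): no empty cell satisfies it; stays.
  (1,3) → (0,0).
Resulting grid:
2 1 - 1 1
2 1 1 - 1
- 1 1 1 1
All satisfied now.

0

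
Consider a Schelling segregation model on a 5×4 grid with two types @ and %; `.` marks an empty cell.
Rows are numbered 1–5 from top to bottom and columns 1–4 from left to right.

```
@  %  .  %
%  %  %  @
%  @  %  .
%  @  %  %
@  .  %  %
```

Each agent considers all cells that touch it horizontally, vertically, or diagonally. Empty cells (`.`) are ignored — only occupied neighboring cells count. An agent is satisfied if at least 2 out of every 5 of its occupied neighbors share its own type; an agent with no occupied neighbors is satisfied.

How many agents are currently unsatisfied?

(1,1)@ 0/3 unhappy
(1,2)% 3/4 ok
(1,4)% 1/2 ok
(2,1)% 3/5 ok
(2,2)% 5/7 ok
(2,3)% 4/6 ok
(2,4)@ 0/3 unhappy
(3,1)% 3/5 ok
(3,2)@ 1/8 unhappy
(3,3)% 4/7 ok
(4,1)% 1/4 unhappy
(4,2)@ 2/7 unhappy
(4,3)% 4/6 ok
(4,4)% 4/4 ok
(5,1)@ 1/2 ok
(5,3)% 3/4 ok
(5,4)% 3/3 ok
Unsatisfied: (1,1), (2,4), (3,2), (4,1), (4,2) — 5 in total.

5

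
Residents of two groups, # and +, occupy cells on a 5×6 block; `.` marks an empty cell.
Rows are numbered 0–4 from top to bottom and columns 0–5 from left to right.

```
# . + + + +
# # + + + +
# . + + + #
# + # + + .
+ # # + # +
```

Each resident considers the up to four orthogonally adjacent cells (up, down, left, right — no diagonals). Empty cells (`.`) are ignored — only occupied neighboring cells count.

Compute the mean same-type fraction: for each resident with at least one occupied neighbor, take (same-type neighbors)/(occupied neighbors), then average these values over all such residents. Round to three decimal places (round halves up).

0.617

Row 0: (0,0)# 1/1 · (0,2)+ 2/2 · (0,3)+ 3/3 · (0,4)+ 3/3 · (0,5)+ 2/2
Row 1: (1,0)# 3/3 · (1,1)# 1/2 · (1,2)+ 3/4 · (1,3)+ 4/4 · (1,4)+ 4/4 · (1,5)+ 2/3
Row 2: (2,0)# 2/2 · (2,2)+ 2/3 · (2,3)+ 4/4 · (2,4)+ 3/4 · (2,5)# 0/2
Row 3: (3,0)# 1/3 · (3,1)+ 0/3 · (3,2)# 1/4 · (3,3)+ 3/4 · (3,4)+ 2/3
Row 4: (4,0)+ 0/2 · (4,1)# 1/3 · (4,2)# 2/3 · (4,3)+ 1/3 · (4,4)# 0/3 · (4,5)+ 0/1
Sum over 27 residents: 1/1 + 2/2 + 3/3 + 3/3 + 2/2 + 3/3 + 1/2 + 3/4 + 4/4 + 4/4 + 2/3 + 2/2 + 2/3 + 4/4 + 3/4 + 0/2 + 1/3 + 0/3 + 1/4 + 3/4 + 2/3 + 0/2 + 1/3 + 2/3 + 1/3 + 0/3 + 0/1 = 50/3; mean = 50/3 ÷ 27 = 50/81 = 0.617283… → 0.617.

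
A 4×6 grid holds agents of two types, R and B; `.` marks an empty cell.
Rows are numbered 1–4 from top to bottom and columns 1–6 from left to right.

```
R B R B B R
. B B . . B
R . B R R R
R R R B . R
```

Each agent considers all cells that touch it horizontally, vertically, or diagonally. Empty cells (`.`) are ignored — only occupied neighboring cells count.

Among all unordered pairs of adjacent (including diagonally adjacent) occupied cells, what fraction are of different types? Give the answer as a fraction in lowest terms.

Scan each occupied cell's neighbors to the right and below (and the two forward diagonals) so each pair is counted once.
From row 1: 8 unlike of 13 pairs (running 8/13).
From row 2: 4 unlike of 7 pairs (running 12/20).
From row 3: 5 unlike of 13 pairs (running 17/33).
From row 4: 1 unlike of 3 pairs (running 18/36).
Total adjacent occupied pairs: 36; unlike-type pairs: 18.
18/36 reduces to 1/2.

1/2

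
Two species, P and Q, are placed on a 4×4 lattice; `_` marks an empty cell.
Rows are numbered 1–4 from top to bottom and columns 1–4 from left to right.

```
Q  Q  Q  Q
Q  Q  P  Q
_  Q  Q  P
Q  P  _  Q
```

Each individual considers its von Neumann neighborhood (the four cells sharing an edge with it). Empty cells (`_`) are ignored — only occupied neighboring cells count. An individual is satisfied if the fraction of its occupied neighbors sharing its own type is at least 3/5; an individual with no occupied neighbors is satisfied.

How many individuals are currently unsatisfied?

(1,1)Q 2/2 ✓
(1,2)Q 3/3 ✓
(1,3)Q 2/3 ✓
(1,4)Q 2/2 ✓
(2,1)Q 2/2 ✓
(2,2)Q 3/4 ✓
(2,3)P 0/4 ✗
(2,4)Q 1/3 ✗
(3,2)Q 2/3 ✓
(3,3)Q 1/3 ✗
(3,4)P 0/3 ✗
(4,1)Q 0/1 ✗
(4,2)P 0/2 ✗
(4,4)Q 0/1 ✗
Unsatisfied: (2,3), (2,4), (3,3), (3,4), (4,1), (4,2), (4,4) — 7 in total.

7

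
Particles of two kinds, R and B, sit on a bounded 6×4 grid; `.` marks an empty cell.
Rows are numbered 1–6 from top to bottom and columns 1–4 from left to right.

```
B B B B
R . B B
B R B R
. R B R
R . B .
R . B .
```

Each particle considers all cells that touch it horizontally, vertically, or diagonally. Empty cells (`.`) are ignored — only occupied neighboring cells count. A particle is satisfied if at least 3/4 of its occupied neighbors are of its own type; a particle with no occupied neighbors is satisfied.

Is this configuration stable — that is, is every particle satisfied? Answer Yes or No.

Row 1: (1,1)B 1/2 not · (1,2)B 3/4 satisfied · (1,3)B 4/4 satisfied · (1,4)B 3/3 satisfied
Row 2: (2,1)R 1/4 not · (2,3)B 5/7 not · (2,4)B 4/5 satisfied
Row 3: (3,1)B 0/3 not · (3,2)R 2/6 not · (3,3)B 3/7 not · (3,4)R 1/5 not
Row 4: (4,2)R 2/6 not · (4,3)B 2/6 not · (4,4)R 1/4 not
Row 5: (5,1)R 2/2 satisfied · (5,3)B 2/4 not
Row 6: (6,1)R 1/1 satisfied · (6,3)B 1/1 satisfied
For instance (1,1) has only 1/2 same-type neighbors, below 3/4.

No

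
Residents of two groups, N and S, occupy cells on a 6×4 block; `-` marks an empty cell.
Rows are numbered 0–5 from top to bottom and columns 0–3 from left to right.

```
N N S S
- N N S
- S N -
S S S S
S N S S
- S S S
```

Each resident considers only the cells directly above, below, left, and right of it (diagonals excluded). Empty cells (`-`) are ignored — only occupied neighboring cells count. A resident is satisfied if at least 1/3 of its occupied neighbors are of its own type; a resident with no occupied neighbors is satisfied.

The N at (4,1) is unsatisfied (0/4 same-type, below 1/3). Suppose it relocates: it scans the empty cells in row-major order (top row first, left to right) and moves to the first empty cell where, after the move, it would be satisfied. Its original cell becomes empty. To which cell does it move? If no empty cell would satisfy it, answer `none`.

Vacating (4,1). Empty cells in order:
  (1,0): 2/2 same-type → satisfied — stop here.

(1,0)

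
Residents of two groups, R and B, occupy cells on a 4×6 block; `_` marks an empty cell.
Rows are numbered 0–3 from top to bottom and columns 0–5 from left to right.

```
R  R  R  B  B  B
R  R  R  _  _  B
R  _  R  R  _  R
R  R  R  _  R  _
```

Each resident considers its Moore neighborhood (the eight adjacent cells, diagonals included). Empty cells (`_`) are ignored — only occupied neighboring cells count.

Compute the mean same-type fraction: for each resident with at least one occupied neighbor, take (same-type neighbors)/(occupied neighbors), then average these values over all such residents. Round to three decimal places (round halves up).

0.894

(0,0)R 3/3
(0,1)R 5/5
(0,2)R 3/4
(0,3)B 1/3
(0,4)B 3/3
(0,5)B 2/2
(1,0)R 4/4
(1,1)R 7/7
(1,2)R 5/6
(1,5)B 2/3
(2,0)R 4/4
(2,2)R 5/5
(2,3)R 4/4
(2,5)R 1/2
(3,0)R 2/2
(3,1)R 4/4
(3,2)R 3/3
(3,4)R 2/2
Sum over 18 residents: 3/3 + 5/5 + 3/4 + 1/3 + 3/3 + 2/2 + 4/4 + 7/7 + 5/6 + 2/3 + 4/4 + 5/5 + 4/4 + 1/2 + 2/2 + 4/4 + 3/3 + 2/2 = 193/12; mean = 193/12 ÷ 18 = 193/216 = 0.893518… → 0.894.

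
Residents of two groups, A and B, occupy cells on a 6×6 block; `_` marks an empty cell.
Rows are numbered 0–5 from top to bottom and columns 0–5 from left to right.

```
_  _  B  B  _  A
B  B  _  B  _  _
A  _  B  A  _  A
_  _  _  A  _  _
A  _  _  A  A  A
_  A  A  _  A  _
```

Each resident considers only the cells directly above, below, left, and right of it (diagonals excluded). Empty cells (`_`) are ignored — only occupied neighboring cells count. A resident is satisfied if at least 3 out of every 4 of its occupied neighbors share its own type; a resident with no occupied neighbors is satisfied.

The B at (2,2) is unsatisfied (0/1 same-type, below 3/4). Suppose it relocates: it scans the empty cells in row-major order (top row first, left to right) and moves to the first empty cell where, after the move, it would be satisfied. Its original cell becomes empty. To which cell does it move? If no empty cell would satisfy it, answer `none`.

Vacating (2,2). Empty cells in order:
  (0,0): 1/1 same-type → satisfied — stop here.

(0,0)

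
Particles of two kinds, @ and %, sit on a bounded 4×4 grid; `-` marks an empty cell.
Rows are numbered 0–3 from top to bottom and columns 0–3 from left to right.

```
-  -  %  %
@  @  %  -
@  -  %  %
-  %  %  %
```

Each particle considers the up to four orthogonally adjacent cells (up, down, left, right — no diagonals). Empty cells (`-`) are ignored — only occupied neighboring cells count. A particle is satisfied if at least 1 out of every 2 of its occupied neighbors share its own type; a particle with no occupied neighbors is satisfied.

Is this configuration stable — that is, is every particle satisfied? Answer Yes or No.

Yes

(0,2)% 2/2 ok
(0,3)% 1/1 ok
(1,0)@ 2/2 ok
(1,1)@ 1/2 ok
(1,2)% 2/3 ok
(2,0)@ 1/1 ok
(2,2)% 3/3 ok
(2,3)% 2/2 ok
(3,1)% 1/1 ok
(3,2)% 3/3 ok
(3,3)% 2/2 ok
All meet the threshold, so the configuration is stable.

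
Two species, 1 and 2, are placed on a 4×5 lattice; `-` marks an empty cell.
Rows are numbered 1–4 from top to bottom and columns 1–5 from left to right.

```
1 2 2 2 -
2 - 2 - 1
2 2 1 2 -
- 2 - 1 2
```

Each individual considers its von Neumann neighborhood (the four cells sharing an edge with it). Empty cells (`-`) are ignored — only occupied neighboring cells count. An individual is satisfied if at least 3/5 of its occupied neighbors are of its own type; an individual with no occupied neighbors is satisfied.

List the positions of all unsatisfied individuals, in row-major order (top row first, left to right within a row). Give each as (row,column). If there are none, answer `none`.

Row 1: (1,1)1 0/2 unhappy · (1,2)2 1/2 unhappy · (1,3)2 3/3 ok · (1,4)2 1/1 ok
Row 2: (2,1)2 1/2 unhappy · (2,3)2 1/2 unhappy · (2,5)1 0/0 ok
Row 3: (3,1)2 2/2 ok · (3,2)2 2/3 ok · (3,3)1 0/3 unhappy · (3,4)2 0/2 unhappy
Row 4: (4,2)2 1/1 ok · (4,4)1 0/2 unhappy · (4,5)2 0/1 unhappy

(1,1), (1,2), (2,1), (2,3), (3,3), (3,4), (4,4), (4,5)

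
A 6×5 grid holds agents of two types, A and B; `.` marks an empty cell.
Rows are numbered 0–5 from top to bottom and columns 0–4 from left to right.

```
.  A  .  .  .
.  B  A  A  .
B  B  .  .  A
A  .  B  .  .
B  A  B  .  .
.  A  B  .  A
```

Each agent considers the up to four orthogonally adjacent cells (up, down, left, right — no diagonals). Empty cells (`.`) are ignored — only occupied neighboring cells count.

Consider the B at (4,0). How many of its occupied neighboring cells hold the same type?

Occupied neighbors of (4,0): (3,0)=A, (4,1)=A.
Same type (B): 0 of 2.

0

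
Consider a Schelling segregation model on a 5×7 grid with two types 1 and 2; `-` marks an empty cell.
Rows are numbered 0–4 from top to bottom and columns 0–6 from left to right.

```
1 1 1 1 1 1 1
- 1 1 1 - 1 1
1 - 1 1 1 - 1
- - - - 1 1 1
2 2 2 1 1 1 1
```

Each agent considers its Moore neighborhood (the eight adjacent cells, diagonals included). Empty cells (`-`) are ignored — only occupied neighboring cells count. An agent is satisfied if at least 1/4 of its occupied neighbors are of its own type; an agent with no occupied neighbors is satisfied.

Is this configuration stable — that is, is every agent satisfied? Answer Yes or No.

Yes

Row 0: (0,0)1 2/2 ok · (0,1)1 4/4 ok · (0,2)1 5/5 ok · (0,3)1 4/4 ok · (0,4)1 4/4 ok · (0,5)1 4/4 ok · (0,6)1 3/3 ok
Row 1: (1,1)1 6/6 ok · (1,2)1 7/7 ok · (1,3)1 7/7 ok · (1,5)1 6/6 ok · (1,6)1 4/4 ok
Row 2: (2,0)1 1/1 ok · (2,2)1 4/4 ok · (2,3)1 5/5 ok · (2,4)1 5/5 ok · (2,6)1 4/4 ok
Row 3: (3,4)1 6/6 ok · (3,5)1 7/7 ok · (3,6)1 4/4 ok
Row 4: (4,0)2 1/1 ok · (4,1)2 2/2 ok · (4,2)2 1/2 ok · (4,3)1 2/3 ok · (4,4)1 4/4 ok · (4,5)1 5/5 ok · (4,6)1 3/3 ok
All meet the threshold, so the configuration is stable.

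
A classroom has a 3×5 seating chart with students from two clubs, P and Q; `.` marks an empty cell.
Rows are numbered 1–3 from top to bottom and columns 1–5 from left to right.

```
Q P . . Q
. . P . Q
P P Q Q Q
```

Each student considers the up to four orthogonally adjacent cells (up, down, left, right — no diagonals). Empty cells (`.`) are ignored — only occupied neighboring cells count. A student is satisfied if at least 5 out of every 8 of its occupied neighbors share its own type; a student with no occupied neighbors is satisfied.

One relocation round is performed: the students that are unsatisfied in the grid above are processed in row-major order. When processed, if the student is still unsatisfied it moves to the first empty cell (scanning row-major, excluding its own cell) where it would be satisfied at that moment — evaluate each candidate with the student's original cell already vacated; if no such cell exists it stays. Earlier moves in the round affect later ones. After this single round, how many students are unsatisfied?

0

Initially unsatisfied (in order): (1,1), (1,2), (2,3), (3,2), (3,3).
  (1,1) → (1,4).
  (1,2): now satisfied by earlier moves; stays.
  (2,3) → (1,1).
  (3,2) → (2,1).
  (3,3): now satisfied by earlier moves; stays.
Resulting grid:
P P . Q Q
P . . . Q
P . Q Q Q
All satisfied now.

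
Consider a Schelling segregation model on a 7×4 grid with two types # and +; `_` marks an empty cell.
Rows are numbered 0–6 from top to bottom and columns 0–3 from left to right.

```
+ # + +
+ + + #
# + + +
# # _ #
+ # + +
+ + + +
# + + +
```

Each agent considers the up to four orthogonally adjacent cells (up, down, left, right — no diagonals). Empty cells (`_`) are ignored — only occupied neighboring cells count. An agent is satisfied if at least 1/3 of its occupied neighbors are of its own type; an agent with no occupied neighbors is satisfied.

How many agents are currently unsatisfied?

Row 0: (0,0)+ 1/2 ok · (0,1)# 0/3 unhappy · (0,2)+ 2/3 ok · (0,3)+ 1/2 ok
Row 1: (1,0)+ 2/3 ok · (1,1)+ 3/4 ok · (1,2)+ 3/4 ok · (1,3)# 0/3 unhappy
Row 2: (2,0)# 1/3 ok · (2,1)+ 2/4 ok · (2,2)+ 3/3 ok · (2,3)+ 1/3 ok
Row 3: (3,0)# 2/3 ok · (3,1)# 2/3 ok · (3,3)# 0/2 unhappy
Row 4: (4,0)+ 1/3 ok · (4,1)# 1/4 unhappy · (4,2)+ 2/3 ok · (4,3)+ 2/3 ok
Row 5: (5,0)+ 2/3 ok · (5,1)+ 3/4 ok · (5,2)+ 4/4 ok · (5,3)+ 3/3 ok
Row 6: (6,0)# 0/2 unhappy · (6,1)+ 2/3 ok · (6,2)+ 3/3 ok · (6,3)+ 2/2 ok
Unsatisfied: (0,1), (1,3), (3,3), (4,1), (6,0) — 5 in total.

5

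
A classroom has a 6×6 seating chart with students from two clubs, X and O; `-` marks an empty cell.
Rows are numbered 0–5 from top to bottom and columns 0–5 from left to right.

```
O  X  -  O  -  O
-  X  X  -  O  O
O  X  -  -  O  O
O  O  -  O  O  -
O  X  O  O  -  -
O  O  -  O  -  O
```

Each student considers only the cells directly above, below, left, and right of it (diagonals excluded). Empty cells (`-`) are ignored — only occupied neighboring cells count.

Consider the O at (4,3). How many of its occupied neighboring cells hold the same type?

3

Occupied neighbors of (4,3): (3,3)=O, (5,3)=O, (4,2)=O.
Same type (O): 3 of 3.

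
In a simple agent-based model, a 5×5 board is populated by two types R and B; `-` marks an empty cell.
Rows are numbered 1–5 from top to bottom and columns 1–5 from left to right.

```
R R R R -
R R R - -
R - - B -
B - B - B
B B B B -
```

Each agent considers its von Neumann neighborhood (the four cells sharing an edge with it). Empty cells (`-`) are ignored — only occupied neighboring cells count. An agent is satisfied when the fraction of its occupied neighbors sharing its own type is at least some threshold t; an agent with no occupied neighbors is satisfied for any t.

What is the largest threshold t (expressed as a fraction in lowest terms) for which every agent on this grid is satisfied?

Row 1: (1,1)R 2/2 · (1,2)R 3/3 · (1,3)R 3/3 · (1,4)R 1/1
Row 2: (2,1)R 3/3 · (2,2)R 3/3 · (2,3)R 2/2
Row 3: (3,1)R 1/2 · (3,4)B — no occupied neighbors
Row 4: (4,1)B 1/2 · (4,3)B 1/1 · (4,5)B — no occupied neighbors
Row 5: (5,1)B 2/2 · (5,2)B 2/2 · (5,3)B 3/3 · (5,4)B 1/1
The smallest same-type fraction is 1/2 at (3,1), which reduces to 1/2. Any threshold above that leaves this agent unsatisfied.

1/2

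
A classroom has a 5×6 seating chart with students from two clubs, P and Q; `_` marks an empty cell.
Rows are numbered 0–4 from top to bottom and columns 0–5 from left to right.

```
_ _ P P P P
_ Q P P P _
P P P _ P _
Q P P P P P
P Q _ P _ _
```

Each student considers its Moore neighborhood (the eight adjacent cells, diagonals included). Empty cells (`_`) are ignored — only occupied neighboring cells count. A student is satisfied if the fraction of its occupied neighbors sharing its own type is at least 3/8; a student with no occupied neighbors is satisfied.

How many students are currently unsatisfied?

4

(0,2)P 3/4 satisfied
(0,3)P 5/5 satisfied
(0,4)P 4/4 satisfied
(0,5)P 2/2 satisfied
(1,1)Q 0/5 not
(1,2)P 5/6 satisfied
(1,3)P 7/7 satisfied
(1,4)P 5/5 satisfied
(2,0)P 2/4 satisfied
(2,1)P 5/7 satisfied
(2,2)P 6/7 satisfied
(2,4)P 5/5 satisfied
(3,0)Q 1/5 not
(3,1)P 5/7 satisfied
(3,2)P 5/6 satisfied
(3,3)P 5/5 satisfied
(3,4)P 4/4 satisfied
(3,5)P 2/2 satisfied
(4,0)P 1/3 not
(4,1)Q 1/4 not
(4,3)P 3/3 satisfied
Unsatisfied: (1,1), (3,0), (4,0), (4,1) — 4 in total.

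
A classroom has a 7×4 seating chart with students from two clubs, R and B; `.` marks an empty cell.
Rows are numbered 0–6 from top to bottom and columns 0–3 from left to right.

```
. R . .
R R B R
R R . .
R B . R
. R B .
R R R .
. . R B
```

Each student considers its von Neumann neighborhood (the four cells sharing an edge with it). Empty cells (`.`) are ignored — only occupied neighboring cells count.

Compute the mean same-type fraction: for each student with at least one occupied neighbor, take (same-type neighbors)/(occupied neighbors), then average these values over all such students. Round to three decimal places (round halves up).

(0,1)R 1/1
(1,0)R 2/2
(1,1)R 3/4
(1,2)B 0/2
(1,3)R 0/1
(2,0)R 3/3
(2,1)R 2/3
(3,0)R 1/2
(3,1)B 0/3
(3,3)R — no occupied neighbors
(4,1)R 1/3
(4,2)B 0/2
(5,0)R 1/1
(5,1)R 3/3
(5,2)R 2/3
(6,2)R 1/2
(6,3)B 0/1
Sum over 16 students: 1/1 + 2/2 + 3/4 + 0/2 + 0/1 + 3/3 + 2/3 + 1/2 + 0/3 + 1/3 + 0/2 + 1/1 + 3/3 + 2/3 + 1/2 + 0/1 = 101/12; mean = 101/12 ÷ 16 = 101/192 = 0.526041… → 0.526.

0.526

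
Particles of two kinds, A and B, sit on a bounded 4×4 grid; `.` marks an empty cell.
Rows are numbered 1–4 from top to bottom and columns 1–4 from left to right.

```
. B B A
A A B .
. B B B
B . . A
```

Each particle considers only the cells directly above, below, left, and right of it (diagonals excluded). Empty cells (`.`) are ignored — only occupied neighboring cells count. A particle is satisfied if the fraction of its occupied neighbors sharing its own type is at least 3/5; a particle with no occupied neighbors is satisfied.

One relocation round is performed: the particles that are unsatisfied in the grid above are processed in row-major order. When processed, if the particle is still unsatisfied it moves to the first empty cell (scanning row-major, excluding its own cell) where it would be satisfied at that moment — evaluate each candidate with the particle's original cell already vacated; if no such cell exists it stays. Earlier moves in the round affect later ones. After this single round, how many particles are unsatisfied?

0

Initially unsatisfied (in order): (1,2), (1,4), (2,2), (3,2), (3,4), (4,4).
  (1,2) → (2,4).
  (1,4) → (1,1).
  (2,2): no empty cell satisfies it; stays.
  (3,2) → (1,4).
  (3,4): now satisfied by earlier moves; stays.
  (4,4) → (1,2).
Resulting grid:
A A B B
A A B B
. . B B
B . . .
All satisfied now.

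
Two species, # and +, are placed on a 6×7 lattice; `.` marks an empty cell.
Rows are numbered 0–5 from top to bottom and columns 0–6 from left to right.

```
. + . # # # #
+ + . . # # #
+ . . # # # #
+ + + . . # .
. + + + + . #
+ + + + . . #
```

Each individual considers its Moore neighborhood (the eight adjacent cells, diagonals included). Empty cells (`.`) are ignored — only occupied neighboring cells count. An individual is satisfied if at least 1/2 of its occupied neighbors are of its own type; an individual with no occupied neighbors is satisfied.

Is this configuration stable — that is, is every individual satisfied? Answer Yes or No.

Row 0: (0,1)+ 2/2 satisfied · (0,3)# 2/2 satisfied · (0,4)# 4/4 satisfied · (0,5)# 5/5 satisfied · (0,6)# 3/3 satisfied
Row 1: (1,0)+ 3/3 satisfied · (1,1)+ 3/3 satisfied · (1,4)# 7/7 satisfied · (1,5)# 8/8 satisfied · (1,6)# 5/5 satisfied
Row 2: (2,0)+ 4/4 satisfied · (2,3)# 2/3 satisfied · (2,4)# 5/5 satisfied · (2,5)# 6/6 satisfied · (2,6)# 4/4 satisfied
Row 3: (3,0)+ 3/3 satisfied · (3,1)+ 5/5 satisfied · (3,2)+ 4/5 satisfied · (3,5)# 4/5 satisfied
Row 4: (4,1)+ 7/7 satisfied · (4,2)+ 7/7 satisfied · (4,3)+ 5/5 satisfied · (4,4)+ 2/3 satisfied · (4,6)# 2/2 satisfied
Row 5: (5,0)+ 2/2 satisfied · (5,1)+ 4/4 satisfied · (5,2)+ 5/5 satisfied · (5,3)+ 4/4 satisfied · (5,6)# 1/1 satisfied
All meet the threshold, so the configuration is stable.

Yes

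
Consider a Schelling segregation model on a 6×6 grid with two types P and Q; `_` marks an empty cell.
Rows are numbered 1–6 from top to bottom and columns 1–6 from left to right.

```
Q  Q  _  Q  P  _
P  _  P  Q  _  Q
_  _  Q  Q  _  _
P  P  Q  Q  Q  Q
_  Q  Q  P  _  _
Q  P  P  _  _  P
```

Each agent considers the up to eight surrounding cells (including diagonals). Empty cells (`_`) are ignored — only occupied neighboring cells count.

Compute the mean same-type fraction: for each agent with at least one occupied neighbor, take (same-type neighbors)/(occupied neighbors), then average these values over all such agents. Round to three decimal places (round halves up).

(1,1)Q 1/2
(1,2)Q 1/3
(1,4)Q 1/3
(1,5)P 0/3
(2,1)P 0/2
(2,3)P 0/5
(2,4)Q 3/5
(2,6)Q 0/1
(3,3)Q 4/6
(3,4)Q 5/6
(4,1)P 1/2
(4,2)P 1/5
(4,3)Q 5/7
(4,4)Q 5/6
(4,5)Q 3/4
(4,6)Q 1/1
(5,2)Q 3/7
(5,3)Q 3/7
(5,4)P 1/5
(6,1)Q 1/2
(6,2)P 1/4
(6,3)P 2/4
(6,6)P — no occupied neighbors
Sum over 22 agents: 1/2 + 1/3 + 1/3 + 0/3 + 0/2 + 0/5 + 3/5 + 0/1 + 4/6 + 5/6 + 1/2 + 1/5 + 5/7 + 5/6 + 3/4 + 1/1 + 3/7 + 3/7 + 1/5 + 1/2 + 1/4 + 2/4 = 67/7; mean = 67/7 ÷ 22 = 67/154 = 0.435064… → 0.435.

0.435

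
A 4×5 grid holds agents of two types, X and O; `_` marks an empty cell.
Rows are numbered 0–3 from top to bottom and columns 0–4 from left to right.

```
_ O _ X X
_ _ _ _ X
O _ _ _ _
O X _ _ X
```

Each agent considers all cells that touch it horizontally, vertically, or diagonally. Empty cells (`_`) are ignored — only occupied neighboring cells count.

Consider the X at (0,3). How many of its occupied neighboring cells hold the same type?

2

Occupied neighbors of (0,3): (0,4)=X, (1,4)=X.
Same type (X): 2 of 2.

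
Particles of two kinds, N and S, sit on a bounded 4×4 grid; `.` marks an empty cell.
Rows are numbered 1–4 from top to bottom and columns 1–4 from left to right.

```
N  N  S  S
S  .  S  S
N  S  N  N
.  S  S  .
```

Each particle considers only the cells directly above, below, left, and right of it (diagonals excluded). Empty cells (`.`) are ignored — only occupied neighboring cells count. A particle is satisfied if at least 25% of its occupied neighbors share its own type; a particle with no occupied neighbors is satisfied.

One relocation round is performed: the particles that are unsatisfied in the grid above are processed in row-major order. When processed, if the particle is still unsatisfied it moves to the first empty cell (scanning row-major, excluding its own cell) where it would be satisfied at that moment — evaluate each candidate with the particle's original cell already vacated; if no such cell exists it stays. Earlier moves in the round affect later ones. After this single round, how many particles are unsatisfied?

0

Initially unsatisfied (in order): (2,1), (3,1).
  (2,1) → (2,2).
  (3,1) → (2,1).
Resulting grid:
N N S S
N S S S
. S N N
. S S .
All satisfied now.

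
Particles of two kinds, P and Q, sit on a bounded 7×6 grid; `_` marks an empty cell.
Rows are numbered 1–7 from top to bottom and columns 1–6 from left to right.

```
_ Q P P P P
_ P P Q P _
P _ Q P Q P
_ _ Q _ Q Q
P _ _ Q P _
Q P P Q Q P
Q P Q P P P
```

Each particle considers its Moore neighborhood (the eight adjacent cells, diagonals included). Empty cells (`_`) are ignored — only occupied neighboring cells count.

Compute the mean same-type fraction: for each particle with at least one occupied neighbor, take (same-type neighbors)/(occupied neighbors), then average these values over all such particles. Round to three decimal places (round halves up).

0.501

(1,2)Q 0/3
(1,3)P 3/5
(1,4)P 4/5
(1,5)P 3/4
(1,6)P 2/2
(2,2)P 3/5
(2,3)P 4/7
(2,4)Q 2/8
(2,5)P 5/7
(3,1)P 1/1
(3,3)Q 2/5
(3,4)P 2/7
(3,5)Q 3/6
(3,6)P 1/4
(4,3)Q 2/3
(4,5)Q 3/6
(4,6)Q 2/4
(5,1)P 1/2
(5,4)Q 4/6
(5,5)P 1/6
(6,1)Q 1/4
(6,2)P 3/6
(6,3)P 3/6
(6,4)Q 3/7
(6,5)Q 2/7
(6,6)P 3/4
(7,1)Q 1/3
(7,2)P 2/5
(7,3)Q 1/5
(7,4)P 2/5
(7,5)P 3/5
(7,6)P 2/3
Sum over 32 particles: 0/3 + 3/5 + 4/5 + 3/4 + 2/2 + 3/5 + 4/7 + 2/8 + 5/7 + 1/1 + 2/5 + 2/7 + 3/6 + 1/4 + 2/3 + 3/6 + 2/4 + 1/2 + 4/6 + 1/6 + 1/4 + 3/6 + 3/6 + 3/7 + 2/7 + 3/4 + 1/3 + 2/5 + 1/5 + 2/5 + 3/5 + 2/3 = 449/28; mean = 449/28 ÷ 32 = 449/896 = 0.501116… → 0.501.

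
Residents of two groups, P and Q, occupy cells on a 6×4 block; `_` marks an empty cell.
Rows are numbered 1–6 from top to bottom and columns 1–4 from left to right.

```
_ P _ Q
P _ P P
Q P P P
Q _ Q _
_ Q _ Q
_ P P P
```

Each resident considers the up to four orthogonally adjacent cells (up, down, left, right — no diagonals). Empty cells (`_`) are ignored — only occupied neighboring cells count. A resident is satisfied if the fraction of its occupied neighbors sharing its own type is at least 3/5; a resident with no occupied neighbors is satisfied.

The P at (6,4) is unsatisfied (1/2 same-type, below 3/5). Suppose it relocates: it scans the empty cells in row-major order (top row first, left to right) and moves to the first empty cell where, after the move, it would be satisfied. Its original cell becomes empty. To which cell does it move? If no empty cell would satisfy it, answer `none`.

Vacating (6,4). Empty cells in order:
  (1,1): 2/2 same-type → satisfied — stop here.

(1,1)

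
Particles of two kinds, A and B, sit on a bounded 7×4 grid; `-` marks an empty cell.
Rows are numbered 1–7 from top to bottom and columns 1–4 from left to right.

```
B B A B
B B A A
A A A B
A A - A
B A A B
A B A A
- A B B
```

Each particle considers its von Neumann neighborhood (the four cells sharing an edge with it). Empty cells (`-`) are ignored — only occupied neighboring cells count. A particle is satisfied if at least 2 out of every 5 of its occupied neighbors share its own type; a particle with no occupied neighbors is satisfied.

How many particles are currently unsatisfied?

Row 1: (1,1)B 2/2 ✓ · (1,2)B 2/3 ✓ · (1,3)A 1/3 ✗ · (1,4)B 0/2 ✗
Row 2: (2,1)B 2/3 ✓ · (2,2)B 2/4 ✓ · (2,3)A 3/4 ✓ · (2,4)A 1/3 ✗
Row 3: (3,1)A 2/3 ✓ · (3,2)A 3/4 ✓ · (3,3)A 2/3 ✓ · (3,4)B 0/3 ✗
Row 4: (4,1)A 2/3 ✓ · (4,2)A 3/3 ✓ · (4,4)A 0/2 ✗
Row 5: (5,1)B 0/3 ✗ · (5,2)A 2/4 ✓ · (5,3)A 2/3 ✓ · (5,4)B 0/3 ✗
Row 6: (6,1)A 0/2 ✗ · (6,2)B 0/4 ✗ · (6,3)A 2/4 ✓ · (6,4)A 1/3 ✗
Row 7: (7,2)A 0/2 ✗ · (7,3)B 1/3 ✗ · (7,4)B 1/2 ✓
Unsatisfied: (1,3), (1,4), (2,4), (3,4), (4,4), (5,1), (5,4), (6,1), (6,2), (6,4), (7,2), (7,3) — 12 in total.

12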